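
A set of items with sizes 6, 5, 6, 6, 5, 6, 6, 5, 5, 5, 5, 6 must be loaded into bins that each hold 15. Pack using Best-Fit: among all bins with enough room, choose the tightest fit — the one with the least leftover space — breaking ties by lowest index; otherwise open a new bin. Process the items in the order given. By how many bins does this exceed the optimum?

Best-Fit: [6,5] [6,6] [5,6] [6,5] [5,5,5] [6] → 6 bins.
Total size 66; any packing needs at least ⌈66/15⌉ = 5 bins.
An optimal packing achieves that bound: [6,6] [6,6] [6,6] [5,5,5] [5,5,5] → 5 bins.
Excess: 6 − 5 = 1.

1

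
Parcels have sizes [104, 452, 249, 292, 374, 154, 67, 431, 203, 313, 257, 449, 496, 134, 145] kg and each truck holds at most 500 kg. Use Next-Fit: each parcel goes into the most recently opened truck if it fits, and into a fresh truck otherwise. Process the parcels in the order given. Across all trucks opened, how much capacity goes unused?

Put 104 kg in truck 1; 396 kg remain.
Put 452 kg in truck 2; 48 kg remain.
Put 249 kg in truck 3; 251 kg remain.
Put 292 kg in truck 4; 208 kg remain.
Put 374 kg in truck 5; 126 kg remain.
Put 154 kg in truck 6; 346 kg remain.
Put 67 kg in truck 6; 279 kg remain.
Put 431 kg in truck 7; 69 kg remain.
Put 203 kg in truck 8; 297 kg remain.
Put 313 kg in truck 9; 187 kg remain.
Put 257 kg in truck 10; 243 kg remain.
Put 449 kg in truck 11; 51 kg remain.
Put 496 kg in truck 12; 4 kg remain.
Put 134 kg in truck 13; 366 kg remain.
Put 145 kg in truck 13; 221 kg remain.
13 trucks × 500 kg = 6500 kg; used 4120 kg; unused 2380 kg.

2380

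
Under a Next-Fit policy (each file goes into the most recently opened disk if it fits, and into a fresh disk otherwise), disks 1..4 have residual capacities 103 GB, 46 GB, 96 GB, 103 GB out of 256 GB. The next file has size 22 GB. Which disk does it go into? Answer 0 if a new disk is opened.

Next-Fit only looks at disk 4, which has 103 GB free.
22 GB fits there.

4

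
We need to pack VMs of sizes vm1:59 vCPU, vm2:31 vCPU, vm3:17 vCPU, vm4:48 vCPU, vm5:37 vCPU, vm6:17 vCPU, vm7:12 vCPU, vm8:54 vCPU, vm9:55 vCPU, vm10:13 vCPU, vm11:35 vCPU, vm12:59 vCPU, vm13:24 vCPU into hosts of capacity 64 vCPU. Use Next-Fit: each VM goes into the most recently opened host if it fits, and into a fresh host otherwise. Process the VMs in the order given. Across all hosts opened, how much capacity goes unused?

179

host 1: place vm1 (59 vCPU), 5 vCPU left
host 2: place vm2 (31 vCPU), 33 vCPU left
host 2: place vm3 (17 vCPU), 16 vCPU left
host 3: place vm4 (48 vCPU), 16 vCPU left
host 4: place vm5 (37 vCPU), 27 vCPU left
host 4: place vm6 (17 vCPU), 10 vCPU left
host 5: place vm7 (12 vCPU), 52 vCPU left
host 6: place vm8 (54 vCPU), 10 vCPU left
host 7: place vm9 (55 vCPU), 9 vCPU left
host 8: place vm10 (13 vCPU), 51 vCPU left
host 8: place vm11 (35 vCPU), 16 vCPU left
host 9: place vm12 (59 vCPU), 5 vCPU left
host 10: place vm13 (24 vCPU), 40 vCPU left
10 hosts × 64 vCPU = 640 vCPU; used 461 vCPU; unused 179 vCPU.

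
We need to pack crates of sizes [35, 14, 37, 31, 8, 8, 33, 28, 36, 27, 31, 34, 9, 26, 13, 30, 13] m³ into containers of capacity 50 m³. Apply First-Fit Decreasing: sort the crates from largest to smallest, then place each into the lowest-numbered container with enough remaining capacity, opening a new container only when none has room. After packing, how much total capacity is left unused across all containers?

Sorted descending: 37, 36, 35, 34, 33, 31, 31, 30, 28, 27, 26, 14, 13, 13, 9, 8, 8.
Put 37 m³ in container 1; 13 m³ remain.
Put 36 m³ in container 2; 14 m³ remain.
Put 35 m³ in container 3; 15 m³ remain.
Put 34 m³ in container 4; 16 m³ remain.
Put 33 m³ in container 5; 17 m³ remain.
Put 31 m³ in container 6; 19 m³ remain.
Put 31 m³ in container 7; 19 m³ remain.
Put 30 m³ in container 8; 20 m³ remain.
Put 28 m³ in container 9; 22 m³ remain.
Put 27 m³ in container 10; 23 m³ remain.
Put 26 m³ in container 11; 24 m³ remain.
Put 14 m³ in container 2; 0 m³ remain.
Put 13 m³ in container 1; 0 m³ remain.
Put 13 m³ in container 3; 2 m³ remain.
Put 9 m³ in container 4; 7 m³ remain.
Put 8 m³ in container 5; 9 m³ remain.
Put 8 m³ in container 5; 1 m³ remain.
11 containers × 50 m³ = 550 m³; used 413 m³; unused 137 m³.

137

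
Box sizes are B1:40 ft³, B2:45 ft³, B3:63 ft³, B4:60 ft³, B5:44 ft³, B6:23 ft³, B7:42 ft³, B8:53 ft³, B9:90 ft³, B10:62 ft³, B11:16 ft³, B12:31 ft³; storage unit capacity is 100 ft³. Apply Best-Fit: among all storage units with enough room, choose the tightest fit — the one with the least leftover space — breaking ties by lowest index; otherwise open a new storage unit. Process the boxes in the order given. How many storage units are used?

7 storage units

B1 (40 ft³) → storage unit 1 (remaining 60 ft³)
B2 (45 ft³) → storage unit 1 (remaining 15 ft³)
B3 (63 ft³) → storage unit 2 (remaining 37 ft³)
B4 (60 ft³) → storage unit 3 (remaining 40 ft³)
B5 (44 ft³) → storage unit 4 (remaining 56 ft³)
B6 (23 ft³) → storage unit 2 (remaining 14 ft³)
B7 (42 ft³) → storage unit 4 (remaining 14 ft³)
B8 (53 ft³) → storage unit 5 (remaining 47 ft³)
B9 (90 ft³) → storage unit 6 (remaining 10 ft³)
B10 (62 ft³) → storage unit 7 (remaining 38 ft³)
B11 (16 ft³) → storage unit 7 (remaining 22 ft³)
B12 (31 ft³) → storage unit 3 (remaining 9 ft³)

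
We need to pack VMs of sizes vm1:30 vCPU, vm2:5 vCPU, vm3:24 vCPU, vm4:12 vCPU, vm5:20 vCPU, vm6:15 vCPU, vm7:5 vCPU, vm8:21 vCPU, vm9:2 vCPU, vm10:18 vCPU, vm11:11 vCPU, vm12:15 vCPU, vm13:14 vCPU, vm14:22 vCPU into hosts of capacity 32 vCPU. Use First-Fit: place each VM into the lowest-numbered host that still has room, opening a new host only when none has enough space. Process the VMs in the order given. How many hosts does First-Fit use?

8

vm1 (30 vCPU) → host 1 (remaining 2 vCPU)
vm2 (5 vCPU) → host 2 (remaining 27 vCPU)
vm3 (24 vCPU) → host 2 (remaining 3 vCPU)
vm4 (12 vCPU) → host 3 (remaining 20 vCPU)
vm5 (20 vCPU) → host 3 (remaining 0 vCPU)
vm6 (15 vCPU) → host 4 (remaining 17 vCPU)
vm7 (5 vCPU) → host 4 (remaining 12 vCPU)
vm8 (21 vCPU) → host 5 (remaining 11 vCPU)
vm9 (2 vCPU) → host 1 (remaining 0 vCPU)
vm10 (18 vCPU) → host 6 (remaining 14 vCPU)
vm11 (11 vCPU) → host 4 (remaining 1 vCPU)
vm12 (15 vCPU) → host 7 (remaining 17 vCPU)
vm13 (14 vCPU) → host 6 (remaining 0 vCPU)
vm14 (22 vCPU) → host 8 (remaining 10 vCPU)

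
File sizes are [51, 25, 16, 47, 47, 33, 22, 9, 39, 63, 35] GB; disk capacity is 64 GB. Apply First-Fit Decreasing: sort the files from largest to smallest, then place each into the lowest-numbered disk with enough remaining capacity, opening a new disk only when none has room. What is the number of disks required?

7 disks

Sorted descending: 63, 51, 47, 47, 39, 35, 33, 25, 22, 16, 9.
63 GB → disk 1 (remaining 1 GB)
51 GB → disk 2 (remaining 13 GB)
47 GB → disk 3 (remaining 17 GB)
47 GB → disk 4 (remaining 17 GB)
39 GB → disk 5 (remaining 25 GB)
35 GB → disk 6 (remaining 29 GB)
33 GB → disk 7 (remaining 31 GB)
25 GB → disk 5 (remaining 0 GB)
22 GB → disk 6 (remaining 7 GB)
16 GB → disk 3 (remaining 1 GB)
9 GB → disk 2 (remaining 4 GB)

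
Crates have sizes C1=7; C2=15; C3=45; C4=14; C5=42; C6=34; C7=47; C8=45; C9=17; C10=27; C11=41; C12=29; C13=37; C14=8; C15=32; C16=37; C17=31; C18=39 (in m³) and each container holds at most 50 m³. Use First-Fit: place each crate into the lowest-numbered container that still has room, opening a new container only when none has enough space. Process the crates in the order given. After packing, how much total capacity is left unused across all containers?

153

container 1: place C1 (7 m³), 43 m³ left
container 1: place C2 (15 m³), 28 m³ left
container 2: place C3 (45 m³), 5 m³ left
container 1: place C4 (14 m³), 14 m³ left
container 3: place C5 (42 m³), 8 m³ left
container 4: place C6 (34 m³), 16 m³ left
container 5: place C7 (47 m³), 3 m³ left
container 6: place C8 (45 m³), 5 m³ left
container 7: place C9 (17 m³), 33 m³ left
container 7: place C10 (27 m³), 6 m³ left
container 8: place C11 (41 m³), 9 m³ left
container 9: place C12 (29 m³), 21 m³ left
container 10: place C13 (37 m³), 13 m³ left
container 1: place C14 (8 m³), 6 m³ left
container 11: place C15 (32 m³), 18 m³ left
container 12: place C16 (37 m³), 13 m³ left
container 13: place C17 (31 m³), 19 m³ left
container 14: place C18 (39 m³), 11 m³ left
14 containers × 50 m³ = 700 m³; used 547 m³; unused 153 m³.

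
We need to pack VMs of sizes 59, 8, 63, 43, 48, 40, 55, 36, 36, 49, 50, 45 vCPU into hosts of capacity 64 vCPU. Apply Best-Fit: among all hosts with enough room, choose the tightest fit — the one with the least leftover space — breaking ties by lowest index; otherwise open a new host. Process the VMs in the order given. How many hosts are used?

host 1: place 59 vCPU, 5 vCPU left
host 2: place 8 vCPU, 56 vCPU left
host 3: place 63 vCPU, 1 vCPU left
host 2: place 43 vCPU, 13 vCPU left
host 4: place 48 vCPU, 16 vCPU left
host 5: place 40 vCPU, 24 vCPU left
host 6: place 55 vCPU, 9 vCPU left
host 7: place 36 vCPU, 28 vCPU left
host 8: place 36 vCPU, 28 vCPU left
host 9: place 49 vCPU, 15 vCPU left
host 10: place 50 vCPU, 14 vCPU left
host 11: place 45 vCPU, 19 vCPU left

11 hosts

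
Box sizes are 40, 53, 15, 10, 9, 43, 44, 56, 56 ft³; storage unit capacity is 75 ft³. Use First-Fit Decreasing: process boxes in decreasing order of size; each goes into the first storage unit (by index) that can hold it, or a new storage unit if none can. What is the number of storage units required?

Sorted descending: 56, 56, 53, 44, 43, 40, 15, 10, 9.
storage unit 1: place 56 ft³, 19 ft³ left
storage unit 2: place 56 ft³, 19 ft³ left
storage unit 3: place 53 ft³, 22 ft³ left
storage unit 4: place 44 ft³, 31 ft³ left
storage unit 5: place 43 ft³, 32 ft³ left
storage unit 6: place 40 ft³, 35 ft³ left
storage unit 1: place 15 ft³, 4 ft³ left
storage unit 2: place 10 ft³, 9 ft³ left
storage unit 2: place 9 ft³, 0 ft³ left
Final storage units: [56,15] [56,10,9] [53] [44] [43] [40].

6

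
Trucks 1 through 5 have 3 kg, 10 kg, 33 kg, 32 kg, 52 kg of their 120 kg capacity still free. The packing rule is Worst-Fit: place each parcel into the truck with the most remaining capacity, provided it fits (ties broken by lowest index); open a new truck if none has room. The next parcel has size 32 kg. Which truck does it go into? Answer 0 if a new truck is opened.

5

Trucks with room: truck 3 (33 kg), truck 4 (32 kg), truck 5 (52 kg).
Most room is truck 5 with 52 kg free.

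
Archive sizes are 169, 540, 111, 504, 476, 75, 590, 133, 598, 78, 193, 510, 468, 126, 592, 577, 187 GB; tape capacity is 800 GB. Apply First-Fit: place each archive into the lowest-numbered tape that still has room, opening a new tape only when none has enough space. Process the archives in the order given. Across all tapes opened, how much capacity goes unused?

tape 1: place 169 GB, 631 GB left
tape 1: place 540 GB, 91 GB left
tape 2: place 111 GB, 689 GB left
tape 2: place 504 GB, 185 GB left
tape 3: place 476 GB, 324 GB left
tape 1: place 75 GB, 16 GB left
tape 4: place 590 GB, 210 GB left
tape 2: place 133 GB, 52 GB left
tape 5: place 598 GB, 202 GB left
tape 3: place 78 GB, 246 GB left
tape 3: place 193 GB, 53 GB left
tape 6: place 510 GB, 290 GB left
tape 7: place 468 GB, 332 GB left
tape 4: place 126 GB, 84 GB left
tape 8: place 592 GB, 208 GB left
tape 9: place 577 GB, 223 GB left
tape 5: place 187 GB, 15 GB left
9 tapes × 800 GB = 7200 GB; used 5927 GB; unused 1273 GB.

1273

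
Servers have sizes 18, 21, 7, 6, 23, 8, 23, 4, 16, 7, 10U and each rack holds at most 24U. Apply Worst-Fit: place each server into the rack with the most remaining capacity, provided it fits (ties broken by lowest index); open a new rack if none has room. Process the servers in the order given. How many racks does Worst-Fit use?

7

Put 18U in rack 1; 6U remain.
Put 21U in rack 2; 3U remain.
Put 7U in rack 3; 17U remain.
Put 6U in rack 3; 11U remain.
Put 23U in rack 4; 1U remain.
Put 8U in rack 3; 3U remain.
Put 23U in rack 5; 1U remain.
Put 4U in rack 1; 2U remain.
Put 16U in rack 6; 8U remain.
Put 7U in rack 6; 1U remain.
Put 10U in rack 7; 14U remain.
Final racks: [18,4] [21] [7,6,8] [23] [23] [16,7] [10].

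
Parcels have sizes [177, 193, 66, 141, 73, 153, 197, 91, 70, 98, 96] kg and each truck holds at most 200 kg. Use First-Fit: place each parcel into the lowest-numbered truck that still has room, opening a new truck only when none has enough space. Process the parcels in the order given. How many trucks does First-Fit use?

177 kg → truck 1 (remaining 23 kg)
193 kg → truck 2 (remaining 7 kg)
66 kg → truck 3 (remaining 134 kg)
141 kg → truck 4 (remaining 59 kg)
73 kg → truck 3 (remaining 61 kg)
153 kg → truck 5 (remaining 47 kg)
197 kg → truck 6 (remaining 3 kg)
91 kg → truck 7 (remaining 109 kg)
70 kg → truck 7 (remaining 39 kg)
98 kg → truck 8 (remaining 102 kg)
96 kg → truck 8 (remaining 6 kg)
Final trucks: [177] [193] [66,73] [141] [153] [197] [91,70] [98,96].

8 trucks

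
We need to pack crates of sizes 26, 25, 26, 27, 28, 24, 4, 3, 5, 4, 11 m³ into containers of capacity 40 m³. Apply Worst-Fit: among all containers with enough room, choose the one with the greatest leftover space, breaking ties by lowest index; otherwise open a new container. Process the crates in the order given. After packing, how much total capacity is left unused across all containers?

57

26 m³ → container 1 (remaining 14 m³)
25 m³ → container 2 (remaining 15 m³)
26 m³ → container 3 (remaining 14 m³)
27 m³ → container 4 (remaining 13 m³)
28 m³ → container 5 (remaining 12 m³)
24 m³ → container 6 (remaining 16 m³)
4 m³ → container 6 (remaining 12 m³)
3 m³ → container 2 (remaining 12 m³)
5 m³ → container 1 (remaining 9 m³)
4 m³ → container 3 (remaining 10 m³)
11 m³ → container 4 (remaining 2 m³)
6 containers × 40 m³ = 240 m³; used 183 m³; unused 57 m³.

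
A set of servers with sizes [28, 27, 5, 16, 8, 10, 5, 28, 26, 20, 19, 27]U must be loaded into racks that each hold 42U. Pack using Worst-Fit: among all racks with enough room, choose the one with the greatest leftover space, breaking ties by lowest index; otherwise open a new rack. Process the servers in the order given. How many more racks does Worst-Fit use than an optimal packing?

1

Worst-Fit: [28,5] [27,5] [16,8,10] [28] [26] [20,19] [27] → 7 racks.
Total size 219U; any packing needs at least ⌈219/42⌉ = 6 racks.
An optimal packing achieves that bound: [28,10] [28,8,5] [27,5] [27] [26,16] [20,19] → 6 racks.
Excess: 7 − 6 = 1.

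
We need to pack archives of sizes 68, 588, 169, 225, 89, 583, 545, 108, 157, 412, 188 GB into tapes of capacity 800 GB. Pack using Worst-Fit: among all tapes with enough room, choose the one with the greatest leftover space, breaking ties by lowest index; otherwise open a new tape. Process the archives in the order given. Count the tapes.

tape 1: place 68 GB, 732 GB left
tape 1: place 588 GB, 144 GB left
tape 2: place 169 GB, 631 GB left
tape 2: place 225 GB, 406 GB left
tape 2: place 89 GB, 317 GB left
tape 3: place 583 GB, 217 GB left
tape 4: place 545 GB, 255 GB left
tape 2: place 108 GB, 209 GB left
tape 4: place 157 GB, 98 GB left
tape 5: place 412 GB, 388 GB left
tape 5: place 188 GB, 200 GB left

5 tapes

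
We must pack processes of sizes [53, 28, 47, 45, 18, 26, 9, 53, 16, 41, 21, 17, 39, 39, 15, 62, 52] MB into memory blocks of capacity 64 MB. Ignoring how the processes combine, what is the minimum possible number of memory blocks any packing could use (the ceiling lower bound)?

10

Total size = 53 + 28 + 47 + 45 + 18 + 26 + 9 + 53 + 16 + 41 + 21 + 17 + 39 + 39 + 15 + 62 + 52 = 581 MB.
⌈581 / 64⌉ = 10.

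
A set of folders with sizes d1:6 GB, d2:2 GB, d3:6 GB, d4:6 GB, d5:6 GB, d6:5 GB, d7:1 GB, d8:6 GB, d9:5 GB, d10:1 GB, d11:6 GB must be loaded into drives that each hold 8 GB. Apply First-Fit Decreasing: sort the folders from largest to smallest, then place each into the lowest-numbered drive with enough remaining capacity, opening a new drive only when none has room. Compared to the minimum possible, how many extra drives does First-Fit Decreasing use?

First-Fit Decreasing: [6,2] [6,1,1] [6] [6] [6] [6] [5] [5] → 8 drives.
8 folders exceed 4 GB (half the capacity), and no two of those can share a drive, so at least 8 drives are needed.
So 8 is already optimal.

0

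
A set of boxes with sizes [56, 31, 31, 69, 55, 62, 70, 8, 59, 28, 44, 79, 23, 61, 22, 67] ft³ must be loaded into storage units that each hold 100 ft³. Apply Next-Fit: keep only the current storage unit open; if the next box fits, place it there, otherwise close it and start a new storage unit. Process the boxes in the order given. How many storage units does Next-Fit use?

10

56 ft³ → storage unit 1 (remaining 44 ft³)
31 ft³ → storage unit 1 (remaining 13 ft³)
31 ft³ → storage unit 2 (remaining 69 ft³)
69 ft³ → storage unit 2 (remaining 0 ft³)
55 ft³ → storage unit 3 (remaining 45 ft³)
62 ft³ → storage unit 4 (remaining 38 ft³)
70 ft³ → storage unit 5 (remaining 30 ft³)
8 ft³ → storage unit 5 (remaining 22 ft³)
59 ft³ → storage unit 6 (remaining 41 ft³)
28 ft³ → storage unit 6 (remaining 13 ft³)
44 ft³ → storage unit 7 (remaining 56 ft³)
79 ft³ → storage unit 8 (remaining 21 ft³)
23 ft³ → storage unit 9 (remaining 77 ft³)
61 ft³ → storage unit 9 (remaining 16 ft³)
22 ft³ → storage unit 10 (remaining 78 ft³)
67 ft³ → storage unit 10 (remaining 11 ft³)
Final storage units: [56,31] [31,69] [55] [62] [70,8] [59,28] [44] [79] [23,61] [22,67].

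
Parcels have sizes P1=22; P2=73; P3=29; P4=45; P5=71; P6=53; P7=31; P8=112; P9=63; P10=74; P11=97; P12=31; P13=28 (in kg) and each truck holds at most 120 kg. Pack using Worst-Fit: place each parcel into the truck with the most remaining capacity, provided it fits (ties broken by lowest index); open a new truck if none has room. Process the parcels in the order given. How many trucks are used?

P1 (22 kg) → truck 1 (remaining 98 kg)
P2 (73 kg) → truck 1 (remaining 25 kg)
P3 (29 kg) → truck 2 (remaining 91 kg)
P4 (45 kg) → truck 2 (remaining 46 kg)
P5 (71 kg) → truck 3 (remaining 49 kg)
P6 (53 kg) → truck 4 (remaining 67 kg)
P7 (31 kg) → truck 4 (remaining 36 kg)
P8 (112 kg) → truck 5 (remaining 8 kg)
P9 (63 kg) → truck 6 (remaining 57 kg)
P10 (74 kg) → truck 7 (remaining 46 kg)
P11 (97 kg) → truck 8 (remaining 23 kg)
P12 (31 kg) → truck 6 (remaining 26 kg)
P13 (28 kg) → truck 3 (remaining 21 kg)

8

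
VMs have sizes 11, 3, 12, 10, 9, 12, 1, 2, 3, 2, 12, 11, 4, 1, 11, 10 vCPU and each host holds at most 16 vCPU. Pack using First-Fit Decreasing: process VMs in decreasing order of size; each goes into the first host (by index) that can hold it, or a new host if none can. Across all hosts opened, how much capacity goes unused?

Sorted descending: 12, 12, 12, 11, 11, 11, 10, 10, 9, 4, 3, 3, 2, 2, 1, 1.
host 1: place 12 vCPU, 4 vCPU left
host 2: place 12 vCPU, 4 vCPU left
host 3: place 12 vCPU, 4 vCPU left
host 4: place 11 vCPU, 5 vCPU left
host 5: place 11 vCPU, 5 vCPU left
host 6: place 11 vCPU, 5 vCPU left
host 7: place 10 vCPU, 6 vCPU left
host 8: place 10 vCPU, 6 vCPU left
host 9: place 9 vCPU, 7 vCPU left
host 1: place 4 vCPU, 0 vCPU left
host 2: place 3 vCPU, 1 vCPU left
host 3: place 3 vCPU, 1 vCPU left
host 4: place 2 vCPU, 3 vCPU left
host 4: place 2 vCPU, 1 vCPU left
host 2: place 1 vCPU, 0 vCPU left
host 3: place 1 vCPU, 0 vCPU left
9 hosts × 16 vCPU = 144 vCPU; used 114 vCPU; unused 30 vCPU.

30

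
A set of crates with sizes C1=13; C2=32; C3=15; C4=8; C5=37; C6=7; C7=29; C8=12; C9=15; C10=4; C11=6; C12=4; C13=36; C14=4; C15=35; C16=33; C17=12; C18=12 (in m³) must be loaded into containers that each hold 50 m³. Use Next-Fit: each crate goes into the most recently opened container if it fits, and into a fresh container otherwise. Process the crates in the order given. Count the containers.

9 containers

Put C1 (13 m³) in container 1; 37 m³ remain.
Put C2 (32 m³) in container 1; 5 m³ remain.
Put C3 (15 m³) in container 2; 35 m³ remain.
Put C4 (8 m³) in container 2; 27 m³ remain.
Put C5 (37 m³) in container 3; 13 m³ remain.
Put C6 (7 m³) in container 3; 6 m³ remain.
Put C7 (29 m³) in container 4; 21 m³ remain.
Put C8 (12 m³) in container 4; 9 m³ remain.
Put C9 (15 m³) in container 5; 35 m³ remain.
Put C10 (4 m³) in container 5; 31 m³ remain.
Put C11 (6 m³) in container 5; 25 m³ remain.
Put C12 (4 m³) in container 5; 21 m³ remain.
Put C13 (36 m³) in container 6; 14 m³ remain.
Put C14 (4 m³) in container 6; 10 m³ remain.
Put C15 (35 m³) in container 7; 15 m³ remain.
Put C16 (33 m³) in container 8; 17 m³ remain.
Put C17 (12 m³) in container 8; 5 m³ remain.
Put C18 (12 m³) in container 9; 38 m³ remain.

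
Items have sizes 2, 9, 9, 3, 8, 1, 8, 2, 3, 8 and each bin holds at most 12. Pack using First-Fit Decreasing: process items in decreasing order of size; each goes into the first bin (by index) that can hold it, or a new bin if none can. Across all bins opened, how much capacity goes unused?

7

Sorted descending: 9, 9, 8, 8, 8, 3, 3, 2, 2, 1.
9 → bin 1 (remaining 3)
9 → bin 2 (remaining 3)
8 → bin 3 (remaining 4)
8 → bin 4 (remaining 4)
8 → bin 5 (remaining 4)
3 → bin 1 (remaining 0)
3 → bin 2 (remaining 0)
2 → bin 3 (remaining 2)
2 → bin 3 (remaining 0)
1 → bin 4 (remaining 3)
5 bins × 12 = 60; used 53; unused 7.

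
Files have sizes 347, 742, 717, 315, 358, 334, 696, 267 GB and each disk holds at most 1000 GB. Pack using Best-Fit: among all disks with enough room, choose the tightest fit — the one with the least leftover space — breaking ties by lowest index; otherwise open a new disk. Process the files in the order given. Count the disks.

disk 1: place 347 GB, 653 GB left
disk 2: place 742 GB, 258 GB left
disk 3: place 717 GB, 283 GB left
disk 1: place 315 GB, 338 GB left
disk 4: place 358 GB, 642 GB left
disk 1: place 334 GB, 4 GB left
disk 5: place 696 GB, 304 GB left
disk 3: place 267 GB, 16 GB left
Final disks: [347,315,334] [742] [717,267] [358] [696].

5 disks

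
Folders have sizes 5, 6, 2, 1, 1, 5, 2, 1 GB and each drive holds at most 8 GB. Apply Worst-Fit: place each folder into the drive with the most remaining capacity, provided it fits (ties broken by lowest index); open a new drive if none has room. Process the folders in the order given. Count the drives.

Put 5 GB in drive 1; 3 GB remain.
Put 6 GB in drive 2; 2 GB remain.
Put 2 GB in drive 1; 1 GB remain.
Put 1 GB in drive 2; 1 GB remain.
Put 1 GB in drive 1; 0 GB remain.
Put 5 GB in drive 3; 3 GB remain.
Put 2 GB in drive 3; 1 GB remain.
Put 1 GB in drive 2; 0 GB remain.

3 drives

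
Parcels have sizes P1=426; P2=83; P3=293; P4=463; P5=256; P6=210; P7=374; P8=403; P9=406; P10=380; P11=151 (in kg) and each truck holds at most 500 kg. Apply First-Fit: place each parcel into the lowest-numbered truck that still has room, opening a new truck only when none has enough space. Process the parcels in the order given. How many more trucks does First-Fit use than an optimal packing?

1

First-Fit: [426] [83,293] [463] [256,210] [374] [403] [406] [380] [151] → 9 trucks.
8 parcels exceed 250 kg (half the capacity), and no two of those can share a truck, so at least 8 trucks are needed.
An optimal packing achieves that bound: [463] [426] [406,83] [403] [380] [374] [293,151] [256,210] → 8 trucks.
Excess: 9 − 8 = 1.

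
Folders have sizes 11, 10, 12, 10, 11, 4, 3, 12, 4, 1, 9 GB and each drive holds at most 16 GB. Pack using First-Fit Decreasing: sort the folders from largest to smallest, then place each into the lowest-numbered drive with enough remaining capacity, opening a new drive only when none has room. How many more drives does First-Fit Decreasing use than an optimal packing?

First-Fit Decreasing: [12,4] [12,4] [11,3,1] [11] [10] [10] [9] → 7 drives.
7 folders exceed 8 GB (half the capacity), and no two of those can share a drive, so at least 7 drives are needed.
So 7 is already optimal.

0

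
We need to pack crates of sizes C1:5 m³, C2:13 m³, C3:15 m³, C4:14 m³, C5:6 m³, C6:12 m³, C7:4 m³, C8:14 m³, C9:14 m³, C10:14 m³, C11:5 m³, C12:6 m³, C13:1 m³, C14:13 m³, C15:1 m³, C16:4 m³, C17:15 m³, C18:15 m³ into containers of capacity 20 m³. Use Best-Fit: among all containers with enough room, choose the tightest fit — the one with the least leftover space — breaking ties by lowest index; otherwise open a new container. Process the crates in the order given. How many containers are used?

10 containers

C1 (5 m³) → container 1 (remaining 15 m³)
C2 (13 m³) → container 1 (remaining 2 m³)
C3 (15 m³) → container 2 (remaining 5 m³)
C4 (14 m³) → container 3 (remaining 6 m³)
C5 (6 m³) → container 3 (remaining 0 m³)
C6 (12 m³) → container 4 (remaining 8 m³)
C7 (4 m³) → container 2 (remaining 1 m³)
C8 (14 m³) → container 5 (remaining 6 m³)
C9 (14 m³) → container 6 (remaining 6 m³)
C10 (14 m³) → container 7 (remaining 6 m³)
C11 (5 m³) → container 5 (remaining 1 m³)
C12 (6 m³) → container 6 (remaining 0 m³)
C13 (1 m³) → container 2 (remaining 0 m³)
C14 (13 m³) → container 8 (remaining 7 m³)
C15 (1 m³) → container 5 (remaining 0 m³)
C16 (4 m³) → container 7 (remaining 2 m³)
C17 (15 m³) → container 9 (remaining 5 m³)
C18 (15 m³) → container 10 (remaining 5 m³)
Final containers: [5,13] [15,4,1] [14,6] [12] [14,5,1] [14,6] [14,4] [13] [15] [15].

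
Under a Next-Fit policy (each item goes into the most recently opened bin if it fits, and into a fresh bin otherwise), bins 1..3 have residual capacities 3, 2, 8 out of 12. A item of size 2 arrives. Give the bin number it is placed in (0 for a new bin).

3

Next-Fit only looks at bin 3, which has 8 free.
2 fits there.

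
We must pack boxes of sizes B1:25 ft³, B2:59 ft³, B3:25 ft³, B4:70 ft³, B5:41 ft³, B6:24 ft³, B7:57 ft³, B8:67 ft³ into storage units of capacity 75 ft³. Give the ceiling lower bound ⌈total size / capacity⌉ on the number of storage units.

5 storage units

Total size = 25 + 59 + 25 + 70 + 41 + 24 + 57 + 67 = 368 ft³.
⌈368 / 75⌉ = 5.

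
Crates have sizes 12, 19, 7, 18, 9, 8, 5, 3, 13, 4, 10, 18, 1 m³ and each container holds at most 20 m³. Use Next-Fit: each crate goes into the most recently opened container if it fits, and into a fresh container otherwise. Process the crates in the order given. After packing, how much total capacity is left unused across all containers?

53

Put 12 m³ in container 1; 8 m³ remain.
Put 19 m³ in container 2; 1 m³ remain.
Put 7 m³ in container 3; 13 m³ remain.
Put 18 m³ in container 4; 2 m³ remain.
Put 9 m³ in container 5; 11 m³ remain.
Put 8 m³ in container 5; 3 m³ remain.
Put 5 m³ in container 6; 15 m³ remain.
Put 3 m³ in container 6; 12 m³ remain.
Put 13 m³ in container 7; 7 m³ remain.
Put 4 m³ in container 7; 3 m³ remain.
Put 10 m³ in container 8; 10 m³ remain.
Put 18 m³ in container 9; 2 m³ remain.
Put 1 m³ in container 9; 1 m³ remain.
9 containers × 20 m³ = 180 m³; used 127 m³; unused 53 m³.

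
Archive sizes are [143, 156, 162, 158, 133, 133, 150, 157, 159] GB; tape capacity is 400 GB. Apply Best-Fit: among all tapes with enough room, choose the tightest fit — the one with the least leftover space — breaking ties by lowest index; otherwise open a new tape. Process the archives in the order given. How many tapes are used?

5

143 GB → tape 1 (remaining 257 GB)
156 GB → tape 1 (remaining 101 GB)
162 GB → tape 2 (remaining 238 GB)
158 GB → tape 2 (remaining 80 GB)
133 GB → tape 3 (remaining 267 GB)
133 GB → tape 3 (remaining 134 GB)
150 GB → tape 4 (remaining 250 GB)
157 GB → tape 4 (remaining 93 GB)
159 GB → tape 5 (remaining 241 GB)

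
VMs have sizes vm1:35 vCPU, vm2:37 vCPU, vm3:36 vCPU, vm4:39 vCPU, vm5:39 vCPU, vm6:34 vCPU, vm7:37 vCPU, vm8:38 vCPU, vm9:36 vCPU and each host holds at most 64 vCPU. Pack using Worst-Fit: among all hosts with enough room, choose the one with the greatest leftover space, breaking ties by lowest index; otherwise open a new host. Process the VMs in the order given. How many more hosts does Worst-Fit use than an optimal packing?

0

Worst-Fit: [35] [37] [36] [39] [39] [34] [37] [38] [36] → 9 hosts.
9 VMs exceed 32 vCPU (half the capacity), and no two of those can share a host, so at least 9 hosts are needed.
So 9 is already optimal.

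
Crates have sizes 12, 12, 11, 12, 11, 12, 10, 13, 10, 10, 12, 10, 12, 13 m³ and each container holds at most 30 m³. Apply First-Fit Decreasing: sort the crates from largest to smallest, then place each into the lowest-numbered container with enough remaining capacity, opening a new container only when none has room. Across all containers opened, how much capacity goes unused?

Sorted descending: 13, 13, 12, 12, 12, 12, 12, 12, 11, 11, 10, 10, 10, 10.
container 1: place 13 m³, 17 m³ left
container 1: place 13 m³, 4 m³ left
container 2: place 12 m³, 18 m³ left
container 2: place 12 m³, 6 m³ left
container 3: place 12 m³, 18 m³ left
container 3: place 12 m³, 6 m³ left
container 4: place 12 m³, 18 m³ left
container 4: place 12 m³, 6 m³ left
container 5: place 11 m³, 19 m³ left
container 5: place 11 m³, 8 m³ left
container 6: place 10 m³, 20 m³ left
container 6: place 10 m³, 10 m³ left
container 6: place 10 m³, 0 m³ left
container 7: place 10 m³, 20 m³ left
7 containers × 30 m³ = 210 m³; used 160 m³; unused 50 m³.

50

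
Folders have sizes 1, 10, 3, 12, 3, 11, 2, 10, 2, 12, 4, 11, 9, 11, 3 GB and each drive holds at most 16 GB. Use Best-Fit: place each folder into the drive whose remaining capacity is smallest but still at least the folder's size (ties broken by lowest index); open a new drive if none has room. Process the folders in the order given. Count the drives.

8 drives

1 GB → drive 1 (remaining 15 GB)
10 GB → drive 1 (remaining 5 GB)
3 GB → drive 1 (remaining 2 GB)
12 GB → drive 2 (remaining 4 GB)
3 GB → drive 2 (remaining 1 GB)
11 GB → drive 3 (remaining 5 GB)
2 GB → drive 1 (remaining 0 GB)
10 GB → drive 4 (remaining 6 GB)
2 GB → drive 3 (remaining 3 GB)
12 GB → drive 5 (remaining 4 GB)
4 GB → drive 5 (remaining 0 GB)
11 GB → drive 6 (remaining 5 GB)
9 GB → drive 7 (remaining 7 GB)
11 GB → drive 8 (remaining 5 GB)
3 GB → drive 3 (remaining 0 GB)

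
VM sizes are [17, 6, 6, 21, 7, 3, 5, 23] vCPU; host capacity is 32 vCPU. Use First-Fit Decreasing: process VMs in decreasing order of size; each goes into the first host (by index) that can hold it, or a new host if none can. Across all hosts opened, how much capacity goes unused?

8

Sorted descending: 23, 21, 17, 7, 6, 6, 5, 3.
host 1: place 23 vCPU, 9 vCPU left
host 2: place 21 vCPU, 11 vCPU left
host 3: place 17 vCPU, 15 vCPU left
host 1: place 7 vCPU, 2 vCPU left
host 2: place 6 vCPU, 5 vCPU left
host 3: place 6 vCPU, 9 vCPU left
host 2: place 5 vCPU, 0 vCPU left
host 3: place 3 vCPU, 6 vCPU left
3 hosts × 32 vCPU = 96 vCPU; used 88 vCPU; unused 8 vCPU.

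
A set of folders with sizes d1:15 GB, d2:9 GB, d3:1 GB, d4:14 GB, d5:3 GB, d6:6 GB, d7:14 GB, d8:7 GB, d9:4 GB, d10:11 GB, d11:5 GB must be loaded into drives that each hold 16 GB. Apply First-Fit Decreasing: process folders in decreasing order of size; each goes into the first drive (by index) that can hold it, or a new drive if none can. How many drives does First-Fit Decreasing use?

Sorted descending: 15, 14, 14, 11, 9, 7, 6, 5, 4, 3, 1.
Put 15 GB in drive 1; 1 GB remain.
Put 14 GB in drive 2; 2 GB remain.
Put 14 GB in drive 3; 2 GB remain.
Put 11 GB in drive 4; 5 GB remain.
Put 9 GB in drive 5; 7 GB remain.
Put 7 GB in drive 5; 0 GB remain.
Put 6 GB in drive 6; 10 GB remain.
Put 5 GB in drive 4; 0 GB remain.
Put 4 GB in drive 6; 6 GB remain.
Put 3 GB in drive 6; 3 GB remain.
Put 1 GB in drive 1; 0 GB remain.

6 drives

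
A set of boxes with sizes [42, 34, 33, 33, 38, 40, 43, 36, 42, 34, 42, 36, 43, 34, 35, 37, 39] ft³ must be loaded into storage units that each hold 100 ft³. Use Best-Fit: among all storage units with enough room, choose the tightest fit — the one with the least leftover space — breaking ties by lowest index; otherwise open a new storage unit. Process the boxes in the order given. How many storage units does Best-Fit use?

8 storage units

42 ft³ → storage unit 1 (remaining 58 ft³)
34 ft³ → storage unit 1 (remaining 24 ft³)
33 ft³ → storage unit 2 (remaining 67 ft³)
33 ft³ → storage unit 2 (remaining 34 ft³)
38 ft³ → storage unit 3 (remaining 62 ft³)
40 ft³ → storage unit 3 (remaining 22 ft³)
43 ft³ → storage unit 4 (remaining 57 ft³)
36 ft³ → storage unit 4 (remaining 21 ft³)
42 ft³ → storage unit 5 (remaining 58 ft³)
34 ft³ → storage unit 2 (remaining 0 ft³)
42 ft³ → storage unit 5 (remaining 16 ft³)
36 ft³ → storage unit 6 (remaining 64 ft³)
43 ft³ → storage unit 6 (remaining 21 ft³)
34 ft³ → storage unit 7 (remaining 66 ft³)
35 ft³ → storage unit 7 (remaining 31 ft³)
37 ft³ → storage unit 8 (remaining 63 ft³)
39 ft³ → storage unit 8 (remaining 24 ft³)
Final storage units: [42,34] [33,33,34] [38,40] [43,36] [42,42] [36,43] [34,35] [37,39].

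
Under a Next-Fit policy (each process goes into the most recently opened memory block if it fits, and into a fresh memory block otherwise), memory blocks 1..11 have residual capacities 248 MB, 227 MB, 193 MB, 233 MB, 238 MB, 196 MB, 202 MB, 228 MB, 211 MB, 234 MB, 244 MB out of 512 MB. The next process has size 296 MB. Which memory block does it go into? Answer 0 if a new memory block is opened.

Next-Fit only looks at memory block 11, which has 244 MB free.
296 MB does not fit, so a new memory block is opened.

0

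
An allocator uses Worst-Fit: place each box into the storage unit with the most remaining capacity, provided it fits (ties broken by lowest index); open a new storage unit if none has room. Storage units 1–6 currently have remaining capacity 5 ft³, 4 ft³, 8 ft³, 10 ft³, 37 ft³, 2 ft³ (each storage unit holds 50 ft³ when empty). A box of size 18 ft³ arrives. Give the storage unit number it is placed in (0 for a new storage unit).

5

Storage units with room: storage unit 5 (37 ft³).
Most room is storage unit 5 with 37 ft³ free.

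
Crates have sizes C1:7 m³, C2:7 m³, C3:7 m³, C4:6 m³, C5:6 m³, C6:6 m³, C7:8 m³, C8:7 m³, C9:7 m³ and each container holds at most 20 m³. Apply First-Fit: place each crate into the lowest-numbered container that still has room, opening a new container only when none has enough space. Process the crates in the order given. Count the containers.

4 containers

container 1: place C1 (7 m³), 13 m³ left
container 1: place C2 (7 m³), 6 m³ left
container 2: place C3 (7 m³), 13 m³ left
container 1: place C4 (6 m³), 0 m³ left
container 2: place C5 (6 m³), 7 m³ left
container 2: place C6 (6 m³), 1 m³ left
container 3: place C7 (8 m³), 12 m³ left
container 3: place C8 (7 m³), 5 m³ left
container 4: place C9 (7 m³), 13 m³ left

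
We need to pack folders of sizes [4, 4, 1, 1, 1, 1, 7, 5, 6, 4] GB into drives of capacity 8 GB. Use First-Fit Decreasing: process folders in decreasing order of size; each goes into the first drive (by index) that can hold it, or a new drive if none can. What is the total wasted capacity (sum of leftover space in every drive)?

6

Sorted descending: 7, 6, 5, 4, 4, 4, 1, 1, 1, 1.
7 GB → drive 1 (remaining 1 GB)
6 GB → drive 2 (remaining 2 GB)
5 GB → drive 3 (remaining 3 GB)
4 GB → drive 4 (remaining 4 GB)
4 GB → drive 4 (remaining 0 GB)
4 GB → drive 5 (remaining 4 GB)
1 GB → drive 1 (remaining 0 GB)
1 GB → drive 2 (remaining 1 GB)
1 GB → drive 2 (remaining 0 GB)
1 GB → drive 3 (remaining 2 GB)
5 drives × 8 GB = 40 GB; used 34 GB; unused 6 GB.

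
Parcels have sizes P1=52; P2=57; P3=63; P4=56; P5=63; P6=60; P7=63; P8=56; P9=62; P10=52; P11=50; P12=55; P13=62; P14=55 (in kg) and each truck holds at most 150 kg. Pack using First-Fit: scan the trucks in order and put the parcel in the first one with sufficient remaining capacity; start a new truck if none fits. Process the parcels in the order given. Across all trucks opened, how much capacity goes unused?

P1 (52 kg) → truck 1 (remaining 98 kg)
P2 (57 kg) → truck 1 (remaining 41 kg)
P3 (63 kg) → truck 2 (remaining 87 kg)
P4 (56 kg) → truck 2 (remaining 31 kg)
P5 (63 kg) → truck 3 (remaining 87 kg)
P6 (60 kg) → truck 3 (remaining 27 kg)
P7 (63 kg) → truck 4 (remaining 87 kg)
P8 (56 kg) → truck 4 (remaining 31 kg)
P9 (62 kg) → truck 5 (remaining 88 kg)
P10 (52 kg) → truck 5 (remaining 36 kg)
P11 (50 kg) → truck 6 (remaining 100 kg)
P12 (55 kg) → truck 6 (remaining 45 kg)
P13 (62 kg) → truck 7 (remaining 88 kg)
P14 (55 kg) → truck 7 (remaining 33 kg)
7 trucks × 150 kg = 1050 kg; used 806 kg; unused 244 kg.

244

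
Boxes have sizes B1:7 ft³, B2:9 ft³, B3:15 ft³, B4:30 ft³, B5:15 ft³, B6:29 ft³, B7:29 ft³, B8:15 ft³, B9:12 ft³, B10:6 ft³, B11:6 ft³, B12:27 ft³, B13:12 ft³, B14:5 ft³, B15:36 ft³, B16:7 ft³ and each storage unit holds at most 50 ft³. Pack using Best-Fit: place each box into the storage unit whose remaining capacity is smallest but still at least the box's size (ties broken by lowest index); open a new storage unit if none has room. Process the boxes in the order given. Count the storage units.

B1 (7 ft³) → storage unit 1 (remaining 43 ft³)
B2 (9 ft³) → storage unit 1 (remaining 34 ft³)
B3 (15 ft³) → storage unit 1 (remaining 19 ft³)
B4 (30 ft³) → storage unit 2 (remaining 20 ft³)
B5 (15 ft³) → storage unit 1 (remaining 4 ft³)
B6 (29 ft³) → storage unit 3 (remaining 21 ft³)
B7 (29 ft³) → storage unit 4 (remaining 21 ft³)
B8 (15 ft³) → storage unit 2 (remaining 5 ft³)
B9 (12 ft³) → storage unit 3 (remaining 9 ft³)
B10 (6 ft³) → storage unit 3 (remaining 3 ft³)
B11 (6 ft³) → storage unit 4 (remaining 15 ft³)
B12 (27 ft³) → storage unit 5 (remaining 23 ft³)
B13 (12 ft³) → storage unit 4 (remaining 3 ft³)
B14 (5 ft³) → storage unit 2 (remaining 0 ft³)
B15 (36 ft³) → storage unit 6 (remaining 14 ft³)
B16 (7 ft³) → storage unit 6 (remaining 7 ft³)
Final storage units: [7,9,15,15] [30,15,5] [29,12,6] [29,6,12] [27] [36,7].

6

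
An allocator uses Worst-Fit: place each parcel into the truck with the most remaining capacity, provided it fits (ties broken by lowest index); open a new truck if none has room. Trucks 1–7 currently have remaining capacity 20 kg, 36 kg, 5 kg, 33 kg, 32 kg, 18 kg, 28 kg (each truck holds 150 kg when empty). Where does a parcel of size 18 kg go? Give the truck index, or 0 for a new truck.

2

Trucks with room: truck 1 (20 kg), truck 2 (36 kg), truck 4 (33 kg), truck 5 (32 kg), truck 6 (18 kg), truck 7 (28 kg).
Most room is truck 2 with 36 kg free.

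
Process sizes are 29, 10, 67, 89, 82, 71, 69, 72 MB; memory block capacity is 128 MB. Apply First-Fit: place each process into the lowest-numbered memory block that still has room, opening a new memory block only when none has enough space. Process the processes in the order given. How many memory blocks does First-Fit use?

29 MB → memory block 1 (remaining 99 MB)
10 MB → memory block 1 (remaining 89 MB)
67 MB → memory block 1 (remaining 22 MB)
89 MB → memory block 2 (remaining 39 MB)
82 MB → memory block 3 (remaining 46 MB)
71 MB → memory block 4 (remaining 57 MB)
69 MB → memory block 5 (remaining 59 MB)
72 MB → memory block 6 (remaining 56 MB)
Final memory blocks: [29,10,67] [89] [82] [71] [69] [72].

6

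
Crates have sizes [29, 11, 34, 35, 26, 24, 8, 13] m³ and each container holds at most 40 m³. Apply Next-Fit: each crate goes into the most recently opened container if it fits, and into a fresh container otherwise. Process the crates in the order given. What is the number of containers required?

6 containers

29 m³ → container 1 (remaining 11 m³)
11 m³ → container 1 (remaining 0 m³)
34 m³ → container 2 (remaining 6 m³)
35 m³ → container 3 (remaining 5 m³)
26 m³ → container 4 (remaining 14 m³)
24 m³ → container 5 (remaining 16 m³)
8 m³ → container 5 (remaining 8 m³)
13 m³ → container 6 (remaining 27 m³)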